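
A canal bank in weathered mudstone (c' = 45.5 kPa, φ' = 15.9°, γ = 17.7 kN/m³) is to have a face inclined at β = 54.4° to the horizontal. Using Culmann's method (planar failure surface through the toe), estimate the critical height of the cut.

Culmann's analysis gives the critical failure plane at α_cr = (β + φ')/2 = (54.4 + 15.9)/2 = 35.1°, and the critical height
H_c = (4c'/γ) · sinβ cosφ' / [1 − cos(β − φ')]
    = (4·45.5/17.7) · sin54.4°·cos15.9° / [1 − cos(38.5°)]
    = 10.282 · 0.8131·0.9617 / [1 − 0.7826]
    = 10.282 · 0.7820 / 0.2174
    = 36.99 m

H_c = 36.99 m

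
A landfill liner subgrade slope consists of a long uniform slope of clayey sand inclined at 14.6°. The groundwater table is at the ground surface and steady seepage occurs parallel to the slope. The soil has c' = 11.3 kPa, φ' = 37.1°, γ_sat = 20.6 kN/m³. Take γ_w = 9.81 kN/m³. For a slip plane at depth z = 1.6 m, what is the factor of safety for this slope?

With seepage parallel to the slope and the water table at the surface, the effective normal stress on the slip plane uses the buoyant unit weight γ' = γ_sat − γ_w while the driving shear stress uses γ_sat:
FS = [c' + γ' z cos²β tanφ'] / [γ_sat z sinβ cosβ]
γ' = 20.6 − 9.81 = 10.79 kN/m³
Numerator = 11.3 + 10.79·1.6·cos²14.6°·tan37.1° = 11.3 + 10.79·1.6·0.9365·0.7563 = 23.527 kPa
Denominator = 20.6·1.6·sin14.6°·cos14.6° = 20.6·1.6·0.2521·0.9677 = 8.040 kPa
FS = 23.527 / 8.040 = 2.926

FS = 2.93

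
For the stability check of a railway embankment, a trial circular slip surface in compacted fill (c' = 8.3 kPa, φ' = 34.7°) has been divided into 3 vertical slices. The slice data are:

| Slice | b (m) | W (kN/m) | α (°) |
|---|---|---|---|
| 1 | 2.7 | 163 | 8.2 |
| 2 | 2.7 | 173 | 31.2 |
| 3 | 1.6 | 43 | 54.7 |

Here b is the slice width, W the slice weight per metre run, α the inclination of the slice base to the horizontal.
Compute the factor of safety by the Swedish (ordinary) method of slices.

FS = 2.05

Ordinary method of slices: FS = Σ[c'·Δl_i + (W_i cosα_i)·tanφ'] / Σ W_i sinα_i, with Δl_i = b_i / cosα_i.
Slice 1: Δl = 2.7/cos8.2° = 2.728 m; N'_1 = 163·cos8.2° = 161.3; c'Δl = 22.64; W sinα = 23.2
Slice 2: Δl = 2.7/cos31.2° = 3.157 m; N'_2 = 173·cos31.2° = 148.0; c'Δl = 26.20; W sinα = 89.6
Slice 3: Δl = 1.6/cos54.7° = 2.769 m; N'_3 = 43·cos54.7° = 24.8; c'Δl = 22.98; W sinα = 35.1
Σc'Δl = 71.8 kN/m; ΣN' = 334.2 kN/m; ΣW sinα = 148.0 kN/m
Resisting = 71.8 + 334.2·tan34.7° = 71.8 + 231.4 = 303.2 kN/m
FS = 303.2 / 148.0 = 2.049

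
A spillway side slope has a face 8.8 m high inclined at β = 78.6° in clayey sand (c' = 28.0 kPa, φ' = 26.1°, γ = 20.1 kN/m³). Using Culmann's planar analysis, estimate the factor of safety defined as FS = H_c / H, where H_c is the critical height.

FS = 1.42

H_c = (4c'/γ) · sinβ cosφ' / [1 − cos(β − φ')]
    = (4·28.0/20.1) · sin78.6°·cos26.1° / [1 − cos52.5°]
    = 5.572 · 0.8803 / 0.3912 = 12.54 m
FS = H_c / H = 12.54 / 8.8 = 1.425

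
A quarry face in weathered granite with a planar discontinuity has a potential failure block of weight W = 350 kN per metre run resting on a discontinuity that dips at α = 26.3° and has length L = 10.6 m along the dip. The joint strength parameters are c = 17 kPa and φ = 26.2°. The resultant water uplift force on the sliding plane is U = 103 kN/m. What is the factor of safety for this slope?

Resolving the block weight along and normal to the plane and applying the Mohr–Coulomb strength on the joint:
N' = W cosα − U = 350·cos26.3° − 103 = 210.8 kN/m
Driving force T = W sinα = 350·sin26.3° = 155.1 kN/m
Resisting force R = c·L + N'·tanφ = 17·10.6 + 210.8·tan26.2° = 180.2 + 103.7 = 283.9 kN/m
FS = R / T = 283.9 / 155.1 = 1.831

FS = 1.83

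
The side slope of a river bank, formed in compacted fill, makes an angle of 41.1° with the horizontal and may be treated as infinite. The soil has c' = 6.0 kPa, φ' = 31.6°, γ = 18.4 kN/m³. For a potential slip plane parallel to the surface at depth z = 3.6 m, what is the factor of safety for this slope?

FS = 0.89

For an infinite slope with a slip plane parallel to the surface (no pore pressure): FS = [c' + γz cos²β tanφ'] / [γz sinβ cosβ].
γz = 18.4·3.6 = 66.24 kN/m²
Numerator = 6.0 + 66.24·cos²41.1°·tan31.6° = 6.0 + 66.24·0.5679·0.6152 = 29.141 kPa
Denominator = 66.24·sin41.1°·cos41.1° = 66.24·0.6574·0.7536 = 32.814 kPa
FS = 29.141 / 32.814 = 0.888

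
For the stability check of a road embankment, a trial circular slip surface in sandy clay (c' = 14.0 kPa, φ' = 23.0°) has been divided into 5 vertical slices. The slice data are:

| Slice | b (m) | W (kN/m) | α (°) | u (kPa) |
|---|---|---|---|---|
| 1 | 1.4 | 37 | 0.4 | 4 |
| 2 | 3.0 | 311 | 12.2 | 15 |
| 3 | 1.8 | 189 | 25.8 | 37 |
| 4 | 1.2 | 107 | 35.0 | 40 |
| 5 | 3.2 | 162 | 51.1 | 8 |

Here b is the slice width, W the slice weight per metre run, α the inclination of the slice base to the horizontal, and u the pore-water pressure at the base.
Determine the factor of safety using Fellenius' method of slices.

FS = 1.14

Ordinary method of slices: FS = Σ[c'·Δl_i + (W_i cosα_i − u_i·Δl_i)·tanφ'] / Σ W_i sinα_i, with Δl_i = b_i / cosα_i.
Slice 1: Δl = 1.4/cos0.4° = 1.400 m; N'_1 = 37·cos0.4° − 4·1.400 = 31.4; c'Δl = 19.60; W sinα = 0.3
Slice 2: Δl = 3.0/cos12.2° = 3.069 m; N'_2 = 311·cos12.2° − 15·3.069 = 257.9; c'Δl = 42.97; W sinα = 65.7
Slice 3: Δl = 1.8/cos25.8° = 1.999 m; N'_3 = 189·cos25.8° − 37·1.999 = 96.2; c'Δl = 27.99; W sinα = 82.3
Slice 4: Δl = 1.2/cos35.0° = 1.465 m; N'_4 = 107·cos35.0° − 40·1.465 = 29.1; c'Δl = 20.51; W sinα = 61.4
Slice 5: Δl = 3.2/cos51.1° = 5.096 m; N'_5 = 162·cos51.1° − 8·5.096 = 61.0; c'Δl = 71.34; W sinα = 126.1
Σc'Δl = 182.4 kN/m; ΣN' = 475.5 kN/m; ΣW sinα = 335.7 kN/m
Resisting = 182.4 + 475.5·tan23.0° = 182.4 + 201.9 = 384.3 kN/m
FS = 384.3 / 335.7 = 1.145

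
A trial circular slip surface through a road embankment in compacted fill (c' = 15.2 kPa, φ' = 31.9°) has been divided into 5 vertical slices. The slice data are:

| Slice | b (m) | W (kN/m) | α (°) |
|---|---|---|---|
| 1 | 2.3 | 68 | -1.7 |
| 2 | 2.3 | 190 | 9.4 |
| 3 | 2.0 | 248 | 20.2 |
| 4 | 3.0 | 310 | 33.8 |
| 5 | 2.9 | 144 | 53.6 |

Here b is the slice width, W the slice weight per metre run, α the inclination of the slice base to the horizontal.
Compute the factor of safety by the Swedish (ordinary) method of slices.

FS = 1.86

Ordinary method of slices: FS = Σ[c'·Δl_i + (W_i cosα_i)·tanφ'] / Σ W_i sinα_i, with Δl_i = b_i / cosα_i.
Slice 1: Δl = 2.3/cos(-1.7°) = 2.301 m; N'_1 = 68·cos(-1.7°) = 68.0; c'Δl = 34.98; W sinα = -2.0
Slice 2: Δl = 2.3/cos9.4° = 2.331 m; N'_2 = 190·cos9.4° = 187.4; c'Δl = 35.44; W sinα = 31.0
Slice 3: Δl = 2.0/cos20.2° = 2.131 m; N'_3 = 248·cos20.2° = 232.7; c'Δl = 32.39; W sinα = 85.6
Slice 4: Δl = 3.0/cos33.8° = 3.610 m; N'_4 = 310·cos33.8° = 257.6; c'Δl = 54.87; W sinα = 172.5
Slice 5: Δl = 2.9/cos53.6° = 4.887 m; N'_5 = 144·cos53.6° = 85.5; c'Δl = 74.28; W sinα = 115.9
Σc'Δl = 232.0 kN/m; ΣN' = 831.2 kN/m; ΣW sinα = 403.0 kN/m
Resisting = 232.0 + 831.2·tan31.9° = 232.0 + 517.4 = 749.4 kN/m
FS = 749.4 / 403.0 = 1.859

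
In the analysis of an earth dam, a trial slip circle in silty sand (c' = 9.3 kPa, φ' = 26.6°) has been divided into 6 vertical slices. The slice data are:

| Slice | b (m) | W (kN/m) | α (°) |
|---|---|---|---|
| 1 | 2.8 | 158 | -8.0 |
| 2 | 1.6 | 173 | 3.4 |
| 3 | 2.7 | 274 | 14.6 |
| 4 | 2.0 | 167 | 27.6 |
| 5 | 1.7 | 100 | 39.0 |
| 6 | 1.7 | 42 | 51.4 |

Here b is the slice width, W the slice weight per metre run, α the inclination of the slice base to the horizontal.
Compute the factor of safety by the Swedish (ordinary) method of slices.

Ordinary method of slices: FS = Σ[c'·Δl_i + (W_i cosα_i)·tanφ'] / Σ W_i sinα_i, with Δl_i = b_i / cosα_i.
Slice 1: Δl = 2.8/cos(-8.0°) = 2.828 m; N'_1 = 158·cos(-8.0°) = 156.5; c'Δl = 26.30; W sinα = -22.0
Slice 2: Δl = 1.6/cos3.4° = 1.603 m; N'_2 = 173·cos3.4° = 172.7; c'Δl = 14.91; W sinα = 10.3
Slice 3: Δl = 2.7/cos14.6° = 2.790 m; N'_3 = 274·cos14.6° = 265.2; c'Δl = 25.95; W sinα = 69.1
Slice 4: Δl = 2.0/cos27.6° = 2.257 m; N'_4 = 167·cos27.6° = 148.0; c'Δl = 20.99; W sinα = 77.4
Slice 5: Δl = 1.7/cos39.0° = 2.187 m; N'_5 = 100·cos39.0° = 77.7; c'Δl = 20.34; W sinα = 62.9
Slice 6: Δl = 1.7/cos51.4° = 2.725 m; N'_6 = 42·cos51.4° = 26.2; c'Δl = 25.34; W sinα = 32.8
Σc'Δl = 133.8 kN/m; ΣN' = 846.2 kN/m; ΣW sinα = 230.5 kN/m
Resisting = 133.8 + 846.2·tan26.6° = 133.8 + 423.8 = 557.6 kN/m
FS = 557.6 / 230.5 = 2.419

FS = 2.42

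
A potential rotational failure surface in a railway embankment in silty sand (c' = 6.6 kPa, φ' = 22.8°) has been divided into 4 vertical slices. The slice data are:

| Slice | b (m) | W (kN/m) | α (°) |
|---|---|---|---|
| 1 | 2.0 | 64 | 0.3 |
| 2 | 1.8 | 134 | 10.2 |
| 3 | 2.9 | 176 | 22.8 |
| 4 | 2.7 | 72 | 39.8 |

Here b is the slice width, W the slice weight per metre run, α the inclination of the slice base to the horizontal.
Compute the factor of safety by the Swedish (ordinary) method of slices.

FS = 1.76

Ordinary method of slices: FS = Σ[c'·Δl_i + (W_i cosα_i)·tanφ'] / Σ W_i sinα_i, with Δl_i = b_i / cosα_i.
Slice 1: Δl = 2.0/cos0.3° = 2.000 m; N'_1 = 64·cos0.3° = 64.0; c'Δl = 13.20; W sinα = 0.3
Slice 2: Δl = 1.8/cos10.2° = 1.829 m; N'_2 = 134·cos10.2° = 131.9; c'Δl = 12.07; W sinα = 23.7
Slice 3: Δl = 2.9/cos22.8° = 3.146 m; N'_3 = 176·cos22.8° = 162.2; c'Δl = 20.76; W sinα = 68.2
Slice 4: Δl = 2.7/cos39.8° = 3.514 m; N'_4 = 72·cos39.8° = 55.3; c'Δl = 23.19; W sinα = 46.1
Σc'Δl = 69.2 kN/m; ΣN' = 413.4 kN/m; ΣW sinα = 138.4 kN/m
Resisting = 69.2 + 413.4·tan22.8° = 69.2 + 173.8 = 243.0 kN/m
FS = 243.0 / 138.4 = 1.757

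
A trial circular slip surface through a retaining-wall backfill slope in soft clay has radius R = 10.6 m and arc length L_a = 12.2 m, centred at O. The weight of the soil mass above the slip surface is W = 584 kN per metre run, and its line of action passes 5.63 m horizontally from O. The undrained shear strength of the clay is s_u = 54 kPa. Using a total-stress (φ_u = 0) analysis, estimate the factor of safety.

Taking moments about the centre O, the resisting moment is provided by the undrained shear strength acting along the arc:
M_R = s_u·L_a·R = 54·12.20·10.6 = 6983.3 kN·m/m
M_D = W·d = 584·5.63 = 3287.9 kN·m/m
FS = M_R / M_D = 6983.3 / 3287.9 = 2.124

FS = 2.12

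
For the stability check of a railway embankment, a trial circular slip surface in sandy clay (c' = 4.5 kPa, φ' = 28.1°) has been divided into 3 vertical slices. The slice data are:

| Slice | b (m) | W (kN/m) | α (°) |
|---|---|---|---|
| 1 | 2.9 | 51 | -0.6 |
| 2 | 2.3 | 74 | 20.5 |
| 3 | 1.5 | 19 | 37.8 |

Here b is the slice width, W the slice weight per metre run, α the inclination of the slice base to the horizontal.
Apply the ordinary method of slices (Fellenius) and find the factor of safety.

FS = 2.83

Ordinary method of slices: FS = Σ[c'·Δl_i + (W_i cosα_i)·tanφ'] / Σ W_i sinα_i, with Δl_i = b_i / cosα_i.
Slice 1: Δl = 2.9/cos(-0.6°) = 2.900 m; N'_1 = 51·cos(-0.6°) = 51.0; c'Δl = 13.05; W sinα = -0.5
Slice 2: Δl = 2.3/cos20.5° = 2.456 m; N'_2 = 74·cos20.5° = 69.3; c'Δl = 11.05; W sinα = 25.9
Slice 3: Δl = 1.5/cos37.8° = 1.898 m; N'_3 = 19·cos37.8° = 15.0; c'Δl = 8.54; W sinα = 11.6
Σc'Δl = 32.6 kN/m; ΣN' = 135.3 kN/m; ΣW sinα = 37.0 kN/m
Resisting = 32.6 + 135.3·tan28.1° = 32.6 + 72.3 = 104.9 kN/m
FS = 104.9 / 37.0 = 2.833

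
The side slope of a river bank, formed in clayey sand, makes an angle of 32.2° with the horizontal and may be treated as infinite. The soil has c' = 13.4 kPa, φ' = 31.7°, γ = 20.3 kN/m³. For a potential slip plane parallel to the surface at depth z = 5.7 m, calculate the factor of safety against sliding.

FS = 1.24

For an infinite slope with a slip plane parallel to the surface (no pore pressure): FS = [c' + γz cos²β tanφ'] / [γz sinβ cosβ].
γz = 20.3·5.7 = 115.71 kN/m²
Numerator = 13.4 + 115.71·cos²32.2°·tan31.7° = 13.4 + 115.71·0.7160·0.6176 = 64.571 kPa
Denominator = 115.71·sin32.2°·cos32.2° = 115.71·0.5329·0.8462 = 52.176 kPa
FS = 64.571 / 52.176 = 1.238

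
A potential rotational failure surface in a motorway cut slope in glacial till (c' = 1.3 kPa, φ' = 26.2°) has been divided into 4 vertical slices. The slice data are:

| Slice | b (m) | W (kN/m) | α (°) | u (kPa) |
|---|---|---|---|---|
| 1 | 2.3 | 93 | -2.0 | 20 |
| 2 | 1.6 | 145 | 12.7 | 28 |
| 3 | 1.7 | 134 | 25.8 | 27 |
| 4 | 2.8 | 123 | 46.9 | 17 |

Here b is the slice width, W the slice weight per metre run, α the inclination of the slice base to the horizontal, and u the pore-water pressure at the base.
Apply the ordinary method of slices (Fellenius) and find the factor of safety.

Ordinary method of slices: FS = Σ[c'·Δl_i + (W_i cosα_i − u_i·Δl_i)·tanφ'] / Σ W_i sinα_i, with Δl_i = b_i / cosα_i.
Slice 1: Δl = 2.3/cos(-2.0°) = 2.301 m; N'_1 = 93·cos(-2.0°) − 20·2.301 = 46.9; c'Δl = 2.99; W sinα = -3.2
Slice 2: Δl = 1.6/cos12.7° = 1.640 m; N'_2 = 145·cos12.7° − 28·1.640 = 95.5; c'Δl = 2.13; W sinα = 31.9
Slice 3: Δl = 1.7/cos25.8° = 1.888 m; N'_3 = 134·cos25.8° − 27·1.888 = 69.7; c'Δl = 2.45; W sinα = 58.3
Slice 4: Δl = 2.8/cos46.9° = 4.098 m; N'_4 = 123·cos46.9° − 17·4.098 = 14.4; c'Δl = 5.33; W sinα = 89.8
Σc'Δl = 12.9 kN/m; ΣN' = 226.5 kN/m; ΣW sinα = 176.8 kN/m
Resisting = 12.9 + 226.5·tan26.2° = 12.9 + 111.4 = 124.3 kN/m
FS = 124.3 / 176.8 = 0.703

FS = 0.70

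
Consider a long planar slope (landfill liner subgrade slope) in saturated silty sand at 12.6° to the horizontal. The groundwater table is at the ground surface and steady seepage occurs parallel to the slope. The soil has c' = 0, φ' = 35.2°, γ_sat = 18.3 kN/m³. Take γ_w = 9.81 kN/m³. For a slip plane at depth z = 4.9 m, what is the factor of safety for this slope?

FS = 1.46

With seepage parallel to the slope and the water table at the surface, the effective normal stress on the slip plane uses the buoyant unit weight γ' = γ_sat − γ_w while the driving shear stress uses γ_sat:
FS = [c' + γ' z cos²β tanφ'] / [γ_sat z sinβ cosβ]
(For c' = 0 this reduces to FS = (γ'/γ_sat)·tanφ'/tanβ.)
γ' = 18.3 − 9.81 = 8.49 kN/m³
Numerator = 0.0 + 8.49·4.9·cos²12.6°·tan35.2° = 0.0 + 8.49·4.9·0.9524·0.7054 = 27.950 kPa
Denominator = 18.3·4.9·sin12.6°·cos12.6° = 18.3·4.9·0.2181·0.9759 = 19.090 kPa
FS = 27.950 / 19.090 = 1.464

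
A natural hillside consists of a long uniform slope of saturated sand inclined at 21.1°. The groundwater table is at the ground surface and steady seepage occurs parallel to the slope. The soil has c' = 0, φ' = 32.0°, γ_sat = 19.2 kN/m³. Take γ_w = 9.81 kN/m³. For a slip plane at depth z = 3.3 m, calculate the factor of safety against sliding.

FS = 0.79

With seepage parallel to the slope and the water table at the surface, the effective normal stress on the slip plane uses the buoyant unit weight γ' = γ_sat − γ_w while the driving shear stress uses γ_sat:
FS = [c' + γ' z cos²β tanφ'] / [γ_sat z sinβ cosβ]
(For c' = 0 this reduces to FS = (γ'/γ_sat)·tanφ'/tanβ.)
γ' = 19.2 − 9.81 = 9.39 kN/m³
Numerator = 0.0 + 9.39·3.3·cos²21.1°·tan32.0° = 0.0 + 9.39·3.3·0.8704·0.6249 = 16.853 kPa
Denominator = 19.2·3.3·sin21.1°·cos21.1° = 19.2·3.3·0.3600·0.9330 = 21.280 kPa
FS = 16.853 / 21.280 = 0.792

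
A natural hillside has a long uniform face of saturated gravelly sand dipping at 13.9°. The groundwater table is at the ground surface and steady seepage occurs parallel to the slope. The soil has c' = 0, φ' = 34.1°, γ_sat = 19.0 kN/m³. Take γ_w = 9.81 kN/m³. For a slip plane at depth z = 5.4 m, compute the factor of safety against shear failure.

With seepage parallel to the slope and the water table at the surface, the effective normal stress on the slip plane uses the buoyant unit weight γ' = γ_sat − γ_w while the driving shear stress uses γ_sat:
FS = [c' + γ' z cos²β tanφ'] / [γ_sat z sinβ cosβ]
(For c' = 0 this reduces to FS = (γ'/γ_sat)·tanφ'/tanβ.)
γ' = 19.0 − 9.81 = 9.19 kN/m³
Numerator = 0.0 + 9.19·5.4·cos²13.9°·tan34.1° = 0.0 + 9.19·5.4·0.9423·0.6771 = 31.660 kPa
Denominator = 19.0·5.4·sin13.9°·cos13.9° = 19.0·5.4·0.2402·0.9707 = 23.926 kPa
FS = 31.660 / 23.926 = 1.323

FS = 1.32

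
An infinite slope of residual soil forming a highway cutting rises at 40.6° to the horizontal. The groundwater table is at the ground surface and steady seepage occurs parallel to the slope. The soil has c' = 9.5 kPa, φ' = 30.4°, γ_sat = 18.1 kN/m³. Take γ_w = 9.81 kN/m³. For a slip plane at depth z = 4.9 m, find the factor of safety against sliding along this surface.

With seepage parallel to the slope and the water table at the surface, the effective normal stress on the slip plane uses the buoyant unit weight γ' = γ_sat − γ_w while the driving shear stress uses γ_sat:
FS = [c' + γ' z cos²β tanφ'] / [γ_sat z sinβ cosβ]
γ' = 18.1 − 9.81 = 8.29 kN/m³
Numerator = 9.5 + 8.29·4.9·cos²40.6°·tan30.4° = 9.5 + 8.29·4.9·0.5765·0.5867 = 23.239 kPa
Denominator = 18.1·4.9·sin40.6°·cos40.6° = 18.1·4.9·0.6508·0.7593 = 43.823 kPa
FS = 23.239 / 43.823 = 0.530

FS = 0.53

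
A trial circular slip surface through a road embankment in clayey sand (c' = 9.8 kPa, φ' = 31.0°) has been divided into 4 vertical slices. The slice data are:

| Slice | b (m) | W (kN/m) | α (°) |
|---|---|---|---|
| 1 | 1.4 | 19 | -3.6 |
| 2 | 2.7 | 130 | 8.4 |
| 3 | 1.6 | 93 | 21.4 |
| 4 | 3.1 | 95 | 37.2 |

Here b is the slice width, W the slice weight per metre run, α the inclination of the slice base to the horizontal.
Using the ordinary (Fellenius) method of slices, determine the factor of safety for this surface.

FS = 2.58

Ordinary method of slices: FS = Σ[c'·Δl_i + (W_i cosα_i)·tanφ'] / Σ W_i sinα_i, with Δl_i = b_i / cosα_i.
Slice 1: Δl = 1.4/cos(-3.6°) = 1.403 m; N'_1 = 19·cos(-3.6°) = 19.0; c'Δl = 13.75; W sinα = -1.2
Slice 2: Δl = 2.7/cos8.4° = 2.729 m; N'_2 = 130·cos8.4° = 128.6; c'Δl = 26.75; W sinα = 19.0
Slice 3: Δl = 1.6/cos21.4° = 1.718 m; N'_3 = 93·cos21.4° = 86.6; c'Δl = 16.84; W sinα = 33.9
Slice 4: Δl = 3.1/cos37.2° = 3.892 m; N'_4 = 95·cos37.2° = 75.7; c'Δl = 38.14; W sinα = 57.4
Σc'Δl = 95.5 kN/m; ΣN' = 309.8 kN/m; ΣW sinα = 109.2 kN/m
Resisting = 95.5 + 309.8·tan31.0° = 95.5 + 186.2 = 281.6 kN/m
FS = 281.6 / 109.2 = 2.580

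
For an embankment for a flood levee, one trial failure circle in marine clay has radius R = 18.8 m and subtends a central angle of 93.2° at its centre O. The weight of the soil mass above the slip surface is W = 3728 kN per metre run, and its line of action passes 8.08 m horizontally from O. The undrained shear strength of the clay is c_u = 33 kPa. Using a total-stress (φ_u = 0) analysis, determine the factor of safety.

Taking moments about the centre O, the resisting moment is provided by the undrained shear strength acting along the arc:
Arc length L_a = R·θ = 18.8·(93.2°·π/180) = 18.8·1.6266 = 30.58 m
M_R = c_u·L_a·R = 33·30.58·18.8 = 18972.4 kN·m/m
M_D = W·d = 3728·8.08 = 30122.2 kN·m/m
FS = M_R / M_D = 18972.4 / 30122.2 = 0.630

FS = 0.63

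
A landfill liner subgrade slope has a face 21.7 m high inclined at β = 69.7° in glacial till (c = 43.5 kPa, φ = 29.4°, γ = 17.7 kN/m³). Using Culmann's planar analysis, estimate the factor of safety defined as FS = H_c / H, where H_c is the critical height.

FS = 1.56

H_c = (4c/γ) · sinβ cosφ / [1 − cos(β − φ)]
    = (4·43.5/17.7) · sin69.7°·cos29.4° / [1 − cos40.3°]
    = 9.831 · 0.8171 / 0.2373 = 33.85 m
FS = H_c / H = 33.85 / 21.7 = 1.560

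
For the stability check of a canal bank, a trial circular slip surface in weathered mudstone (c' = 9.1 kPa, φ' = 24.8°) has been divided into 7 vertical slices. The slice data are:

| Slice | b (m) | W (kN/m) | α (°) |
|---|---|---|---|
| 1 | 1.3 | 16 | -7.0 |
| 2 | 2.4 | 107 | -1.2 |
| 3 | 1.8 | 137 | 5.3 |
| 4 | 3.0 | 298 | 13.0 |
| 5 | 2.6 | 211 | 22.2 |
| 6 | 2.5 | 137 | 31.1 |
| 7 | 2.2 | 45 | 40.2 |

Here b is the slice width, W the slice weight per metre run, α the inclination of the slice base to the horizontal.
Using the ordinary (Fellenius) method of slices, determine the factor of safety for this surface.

FS = 2.24

Ordinary method of slices: FS = Σ[c'·Δl_i + (W_i cosα_i)·tanφ'] / Σ W_i sinα_i, with Δl_i = b_i / cosα_i.
Slice 1: Δl = 1.3/cos(-7.0°) = 1.310 m; N'_1 = 16·cos(-7.0°) = 15.9; c'Δl = 11.92; W sinα = -1.9
Slice 2: Δl = 2.4/cos(-1.2°) = 2.401 m; N'_2 = 107·cos(-1.2°) = 107.0; c'Δl = 21.84; W sinα = -2.2
Slice 3: Δl = 1.8/cos5.3° = 1.808 m; N'_3 = 137·cos5.3° = 136.4; c'Δl = 16.45; W sinα = 12.7
Slice 4: Δl = 3.0/cos13.0° = 3.079 m; N'_4 = 298·cos13.0° = 290.4; c'Δl = 28.02; W sinα = 67.0
Slice 5: Δl = 2.6/cos22.2° = 2.808 m; N'_5 = 211·cos22.2° = 195.4; c'Δl = 25.55; W sinα = 79.7
Slice 6: Δl = 2.5/cos31.1° = 2.920 m; N'_6 = 137·cos31.1° = 117.3; c'Δl = 26.57; W sinα = 70.8
Slice 7: Δl = 2.2/cos40.2° = 2.880 m; N'_7 = 45·cos40.2° = 34.4; c'Δl = 26.21; W sinα = 29.0
Σc'Δl = 156.6 kN/m; ΣN' = 896.7 kN/m; ΣW sinα = 255.0 kN/m
Resisting = 156.6 + 896.7·tan24.8° = 156.6 + 414.3 = 570.9 kN/m
FS = 570.9 / 255.0 = 2.238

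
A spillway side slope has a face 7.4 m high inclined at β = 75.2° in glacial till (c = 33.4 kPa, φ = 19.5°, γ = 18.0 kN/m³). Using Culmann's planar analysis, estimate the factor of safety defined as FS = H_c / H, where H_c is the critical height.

FS = 2.09

H_c = (4c/γ) · sinβ cosφ / [1 − cos(β − φ)]
    = (4·33.4/18.0) · sin75.2°·cos19.5° / [1 − cos55.7°]
    = 7.422 · 0.9114 / 0.4365 = 15.50 m
FS = H_c / H = 15.50 / 7.4 = 2.094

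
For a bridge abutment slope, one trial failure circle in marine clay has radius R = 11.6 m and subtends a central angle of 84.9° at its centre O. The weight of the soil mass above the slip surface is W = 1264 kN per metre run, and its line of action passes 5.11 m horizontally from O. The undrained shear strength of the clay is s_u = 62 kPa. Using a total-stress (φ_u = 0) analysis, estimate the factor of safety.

FS = 1.91

Taking moments about the centre O, the resisting moment is provided by the undrained shear strength acting along the arc:
Arc length L_a = R·θ = 11.6·(84.9°·π/180) = 11.6·1.4818 = 17.19 m
M_R = s_u·L_a·R = 62·17.19·11.6 = 12362.1 kN·m/m
M_D = W·d = 1264·5.11 = 6459.0 kN·m/m
FS = M_R / M_D = 12362.1 / 6459.0 = 1.914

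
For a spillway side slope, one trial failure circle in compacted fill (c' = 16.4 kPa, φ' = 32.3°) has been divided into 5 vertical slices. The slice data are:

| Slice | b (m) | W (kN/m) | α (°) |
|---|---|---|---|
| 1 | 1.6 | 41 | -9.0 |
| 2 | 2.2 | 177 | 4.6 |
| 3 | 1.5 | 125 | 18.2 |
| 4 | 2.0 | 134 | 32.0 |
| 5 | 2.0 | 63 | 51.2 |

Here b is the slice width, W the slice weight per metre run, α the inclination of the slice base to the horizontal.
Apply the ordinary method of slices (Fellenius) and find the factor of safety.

FS = 2.93

Ordinary method of slices: FS = Σ[c'·Δl_i + (W_i cosα_i)·tanφ'] / Σ W_i sinα_i, with Δl_i = b_i / cosα_i.
Slice 1: Δl = 1.6/cos(-9.0°) = 1.620 m; N'_1 = 41·cos(-9.0°) = 40.5; c'Δl = 26.57; W sinα = -6.4
Slice 2: Δl = 2.2/cos4.6° = 2.207 m; N'_2 = 177·cos4.6° = 176.4; c'Δl = 36.20; W sinα = 14.2
Slice 3: Δl = 1.5/cos18.2° = 1.579 m; N'_3 = 125·cos18.2° = 118.7; c'Δl = 25.90; W sinα = 39.0
Slice 4: Δl = 2.0/cos32.0° = 2.358 m; N'_4 = 134·cos32.0° = 113.6; c'Δl = 38.68; W sinα = 71.0
Slice 5: Δl = 2.0/cos51.2° = 3.192 m; N'_5 = 63·cos51.2° = 39.5; c'Δl = 52.35; W sinα = 49.1
Σc'Δl = 179.7 kN/m; ΣN' = 488.8 kN/m; ΣW sinα = 166.9 kN/m
Resisting = 179.7 + 488.8·tan32.3° = 179.7 + 309.0 = 488.7 kN/m
FS = 488.7 / 166.9 = 2.927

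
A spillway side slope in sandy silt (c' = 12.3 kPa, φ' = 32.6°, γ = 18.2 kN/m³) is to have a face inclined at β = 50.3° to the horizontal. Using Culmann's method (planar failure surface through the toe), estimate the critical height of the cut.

H_c = 37.01 m

Culmann's analysis gives the critical failure plane at α_cr = (β + φ')/2 = (50.3 + 32.6)/2 = 41.5°, and the critical height
H_c = (4c'/γ) · sinβ cosφ' / [1 − cos(β − φ')]
    = (4·12.3/18.2) · sin50.3°·cos32.6° / [1 − cos(17.7°)]
    = 2.703 · 0.7694·0.8425 / [1 − 0.9527]
    = 2.703 · 0.6482 / 0.0473
    = 37.01 m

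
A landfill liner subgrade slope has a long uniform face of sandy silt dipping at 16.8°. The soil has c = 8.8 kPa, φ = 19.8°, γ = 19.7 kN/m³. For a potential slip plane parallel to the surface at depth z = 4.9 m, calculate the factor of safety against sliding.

For an infinite slope with a slip plane parallel to the surface (no pore pressure): FS = [c + γz cos²β tanφ] / [γz sinβ cosβ].
γz = 19.7·4.9 = 96.53 kN/m²
Numerator = 8.8 + 96.53·cos²16.8°·tan19.8° = 8.8 + 96.53·0.9165·0.3600 = 40.650 kPa
Denominator = 96.53·sin16.8°·cos16.8° = 96.53·0.2890·0.9573 = 26.709 kPa
FS = 40.650 / 26.709 = 1.522

FS = 1.52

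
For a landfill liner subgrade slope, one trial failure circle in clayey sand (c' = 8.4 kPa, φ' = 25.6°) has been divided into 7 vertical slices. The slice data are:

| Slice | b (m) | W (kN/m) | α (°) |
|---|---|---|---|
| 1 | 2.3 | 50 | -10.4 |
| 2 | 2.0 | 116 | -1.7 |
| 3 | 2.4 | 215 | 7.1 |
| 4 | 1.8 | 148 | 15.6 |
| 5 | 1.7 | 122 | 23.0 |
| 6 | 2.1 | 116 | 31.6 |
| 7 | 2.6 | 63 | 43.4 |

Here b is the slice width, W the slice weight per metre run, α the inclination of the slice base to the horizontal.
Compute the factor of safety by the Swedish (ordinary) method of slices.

FS = 2.49

Ordinary method of slices: FS = Σ[c'·Δl_i + (W_i cosα_i)·tanφ'] / Σ W_i sinα_i, with Δl_i = b_i / cosα_i.
Slice 1: Δl = 2.3/cos(-10.4°) = 2.338 m; N'_1 = 50·cos(-10.4°) = 49.2; c'Δl = 19.64; W sinα = -9.0
Slice 2: Δl = 2.0/cos(-1.7°) = 2.001 m; N'_2 = 116·cos(-1.7°) = 115.9; c'Δl = 16.81; W sinα = -3.4
Slice 3: Δl = 2.4/cos7.1° = 2.419 m; N'_3 = 215·cos7.1° = 213.4; c'Δl = 20.32; W sinα = 26.6
Slice 4: Δl = 1.8/cos15.6° = 1.869 m; N'_4 = 148·cos15.6° = 142.5; c'Δl = 15.70; W sinα = 39.8
Slice 5: Δl = 1.7/cos23.0° = 1.847 m; N'_5 = 122·cos23.0° = 112.3; c'Δl = 15.51; W sinα = 47.7
Slice 6: Δl = 2.1/cos31.6° = 2.466 m; N'_6 = 116·cos31.6° = 98.8; c'Δl = 20.71; W sinα = 60.8
Slice 7: Δl = 2.6/cos43.4° = 3.578 m; N'_7 = 63·cos43.4° = 45.8; c'Δl = 30.06; W sinα = 43.3
Σc'Δl = 138.7 kN/m; ΣN' = 777.9 kN/m; ΣW sinα = 205.6 kN/m
Resisting = 138.7 + 777.9·tan25.6° = 138.7 + 372.7 = 511.5 kN/m
FS = 511.5 / 205.6 = 2.487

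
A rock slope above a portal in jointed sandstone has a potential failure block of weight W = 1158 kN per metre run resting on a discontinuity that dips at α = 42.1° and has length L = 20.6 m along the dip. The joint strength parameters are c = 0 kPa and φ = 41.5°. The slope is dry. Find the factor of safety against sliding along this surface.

FS = 0.98

Resolving the block weight along and normal to the plane and applying the Mohr–Coulomb strength on the joint:
N' = W cosα = 1158·cos42.1° = 859.2 kN/m
Driving force T = W sinα = 1158·sin42.1° = 776.4 kN/m
Resisting force R = c·L + N'·tanφ = 0·20.6 + 859.2·tan41.5° = 0.0 + 760.2 = 760.2 kN/m
FS = R / T = 760.2 / 776.4 = 0.979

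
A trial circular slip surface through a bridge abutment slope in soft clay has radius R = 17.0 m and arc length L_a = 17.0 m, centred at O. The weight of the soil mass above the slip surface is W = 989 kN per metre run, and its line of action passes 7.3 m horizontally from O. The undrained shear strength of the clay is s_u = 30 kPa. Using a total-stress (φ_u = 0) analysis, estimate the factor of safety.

FS = 1.20

Taking moments about the centre O, the resisting moment is provided by the undrained shear strength acting along the arc:
M_R = s_u·L_a·R = 30·17.00·17.0 = 8670.0 kN·m/m
M_D = W·d = 989·7.3 = 7219.7 kN·m/m
FS = M_R / M_D = 8670.0 / 7219.7 = 1.201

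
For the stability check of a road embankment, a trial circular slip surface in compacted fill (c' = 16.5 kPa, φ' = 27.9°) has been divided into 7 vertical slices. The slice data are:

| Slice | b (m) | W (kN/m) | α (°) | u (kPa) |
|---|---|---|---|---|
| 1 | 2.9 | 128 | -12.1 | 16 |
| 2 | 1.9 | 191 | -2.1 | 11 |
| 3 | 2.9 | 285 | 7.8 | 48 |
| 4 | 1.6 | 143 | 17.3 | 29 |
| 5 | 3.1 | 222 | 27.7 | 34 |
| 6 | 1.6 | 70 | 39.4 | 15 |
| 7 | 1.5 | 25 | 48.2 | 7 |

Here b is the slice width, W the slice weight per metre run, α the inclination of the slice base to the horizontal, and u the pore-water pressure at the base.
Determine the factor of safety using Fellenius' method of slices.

FS = 2.77

Ordinary method of slices: FS = Σ[c'·Δl_i + (W_i cosα_i − u_i·Δl_i)·tanφ'] / Σ W_i sinα_i, with Δl_i = b_i / cosα_i.
Slice 1: Δl = 2.9/cos(-12.1°) = 2.966 m; N'_1 = 128·cos(-12.1°) − 16·2.966 = 77.7; c'Δl = 48.94; W sinα = -26.8
Slice 2: Δl = 1.9/cos(-2.1°) = 1.901 m; N'_2 = 191·cos(-2.1°) − 11·1.901 = 170.0; c'Δl = 31.37; W sinα = -7.0
Slice 3: Δl = 2.9/cos7.8° = 2.927 m; N'_3 = 285·cos7.8° − 48·2.927 = 141.9; c'Δl = 48.30; W sinα = 38.7
Slice 4: Δl = 1.6/cos17.3° = 1.676 m; N'_4 = 143·cos17.3° − 29·1.676 = 87.9; c'Δl = 27.65; W sinα = 42.5
Slice 5: Δl = 3.1/cos27.7° = 3.501 m; N'_5 = 222·cos27.7° − 34·3.501 = 77.5; c'Δl = 57.77; W sinα = 103.2
Slice 6: Δl = 1.6/cos39.4° = 2.071 m; N'_6 = 70·cos39.4° − 15·2.071 = 23.0; c'Δl = 34.16; W sinα = 44.4
Slice 7: Δl = 1.5/cos48.2° = 2.250 m; N'_7 = 25·cos48.2° − 7·2.250 = 0.9; c'Δl = 37.13; W sinα = 18.6
Σc'Δl = 285.3 kN/m; ΣN' = 578.9 kN/m; ΣW sinα = 213.6 kN/m
Resisting = 285.3 + 578.9·tan27.9° = 285.3 + 306.5 = 591.8 kN/m
FS = 591.8 / 213.6 = 2.770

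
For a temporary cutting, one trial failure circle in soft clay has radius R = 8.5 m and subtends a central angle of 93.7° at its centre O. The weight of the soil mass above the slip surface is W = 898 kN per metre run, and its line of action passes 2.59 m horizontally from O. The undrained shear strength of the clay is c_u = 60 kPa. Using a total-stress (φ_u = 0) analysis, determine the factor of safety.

FS = 3.05

Taking moments about the centre O, the resisting moment is provided by the undrained shear strength acting along the arc:
Arc length L_a = R·θ = 8.5·(93.7°·π/180) = 8.5·1.6354 = 13.90 m
M_R = c_u·L_a·R = 60·13.90·8.5 = 7089.3 kN·m/m
M_D = W·d = 898·2.59 = 2325.8 kN·m/m
FS = M_R / M_D = 7089.3 / 2325.8 = 3.048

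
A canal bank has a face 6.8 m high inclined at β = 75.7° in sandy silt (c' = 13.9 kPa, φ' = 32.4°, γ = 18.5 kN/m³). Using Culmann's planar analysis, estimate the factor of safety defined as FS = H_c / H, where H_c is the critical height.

H_c = (4c'/γ) · sinβ cosφ' / [1 − cos(β − φ')]
    = (4·13.9/18.5) · sin75.7°·cos32.4° / [1 − cos43.3°]
    = 3.005 · 0.8182 / 0.2722 = 9.03 m
FS = H_c / H = 9.03 / 6.8 = 1.328

FS = 1.33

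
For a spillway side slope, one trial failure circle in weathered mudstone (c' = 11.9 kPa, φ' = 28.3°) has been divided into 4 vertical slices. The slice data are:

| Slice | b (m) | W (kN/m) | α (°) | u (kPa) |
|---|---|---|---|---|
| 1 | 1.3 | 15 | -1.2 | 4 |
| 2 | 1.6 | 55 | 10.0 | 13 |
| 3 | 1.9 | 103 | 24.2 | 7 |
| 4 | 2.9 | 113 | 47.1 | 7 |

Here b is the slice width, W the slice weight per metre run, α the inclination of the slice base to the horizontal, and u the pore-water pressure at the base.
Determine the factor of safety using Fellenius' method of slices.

Ordinary method of slices: FS = Σ[c'·Δl_i + (W_i cosα_i − u_i·Δl_i)·tanφ'] / Σ W_i sinα_i, with Δl_i = b_i / cosα_i.
Slice 1: Δl = 1.3/cos(-1.2°) = 1.300 m; N'_1 = 15·cos(-1.2°) − 4·1.300 = 9.8; c'Δl = 15.47; W sinα = -0.3
Slice 2: Δl = 1.6/cos10.0° = 1.625 m; N'_2 = 55·cos10.0° − 13·1.625 = 33.0; c'Δl = 19.33; W sinα = 9.6
Slice 3: Δl = 1.9/cos24.2° = 2.083 m; N'_3 = 103·cos24.2° − 7·2.083 = 79.4; c'Δl = 24.79; W sinα = 42.2
Slice 4: Δl = 2.9/cos47.1° = 4.260 m; N'_4 = 113·cos47.1° − 7·4.260 = 47.1; c'Δl = 50.70; W sinα = 82.8
Σc'Δl = 110.3 kN/m; ΣN' = 169.3 kN/m; ΣW sinα = 134.2 kN/m
Resisting = 110.3 + 169.3·tan28.3° = 110.3 + 91.2 = 201.5 kN/m
FS = 201.5 / 134.2 = 1.501

FS = 1.50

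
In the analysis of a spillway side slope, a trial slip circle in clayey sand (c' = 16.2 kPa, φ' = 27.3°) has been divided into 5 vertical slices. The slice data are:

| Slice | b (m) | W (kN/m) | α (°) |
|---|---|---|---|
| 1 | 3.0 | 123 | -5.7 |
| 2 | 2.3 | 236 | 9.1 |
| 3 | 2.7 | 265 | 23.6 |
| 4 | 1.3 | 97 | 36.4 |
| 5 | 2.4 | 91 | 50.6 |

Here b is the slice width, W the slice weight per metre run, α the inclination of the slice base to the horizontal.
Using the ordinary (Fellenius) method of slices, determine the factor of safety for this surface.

Ordinary method of slices: FS = Σ[c'·Δl_i + (W_i cosα_i)·tanφ'] / Σ W_i sinα_i, with Δl_i = b_i / cosα_i.
Slice 1: Δl = 3.0/cos(-5.7°) = 3.015 m; N'_1 = 123·cos(-5.7°) = 122.4; c'Δl = 48.84; W sinα = -12.2
Slice 2: Δl = 2.3/cos9.1° = 2.329 m; N'_2 = 236·cos9.1° = 233.0; c'Δl = 37.73; W sinα = 37.3
Slice 3: Δl = 2.7/cos23.6° = 2.946 m; N'_3 = 265·cos23.6° = 242.8; c'Δl = 47.73; W sinα = 106.1
Slice 4: Δl = 1.3/cos36.4° = 1.615 m; N'_4 = 97·cos36.4° = 78.1; c'Δl = 26.16; W sinα = 57.6
Slice 5: Δl = 2.4/cos50.6° = 3.781 m; N'_5 = 91·cos50.6° = 57.8; c'Δl = 61.25; W sinα = 70.3
Σc'Δl = 221.7 kN/m; ΣN' = 734.1 kN/m; ΣW sinα = 259.1 kN/m
Resisting = 221.7 + 734.1·tan27.3° = 221.7 + 378.9 = 600.6 kN/m
FS = 600.6 / 259.1 = 2.318

FS = 2.32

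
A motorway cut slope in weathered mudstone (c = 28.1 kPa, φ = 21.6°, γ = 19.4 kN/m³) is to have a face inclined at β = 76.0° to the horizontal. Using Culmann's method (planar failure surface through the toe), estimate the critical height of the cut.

H_c = 12.51 m

Culmann's analysis gives the critical failure plane at α_cr = (β + φ)/2 = (76.0 + 21.6)/2 = 48.8°, and the critical height
H_c = (4c/γ) · sinβ cosφ / [1 − cos(β − φ)]
    = (4·28.1/19.4) · sin76.0°·cos21.6° / [1 − cos(54.4°)]
    = 5.794 · 0.9703·0.9298 / [1 − 0.5821]
    = 5.794 · 0.9022 / 0.4179
    = 12.51 m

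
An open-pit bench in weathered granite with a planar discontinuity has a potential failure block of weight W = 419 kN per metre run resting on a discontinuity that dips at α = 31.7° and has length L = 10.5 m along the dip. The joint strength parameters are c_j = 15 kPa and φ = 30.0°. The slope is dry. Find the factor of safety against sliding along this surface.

FS = 1.65

Resolving the block weight along and normal to the plane and applying the Mohr–Coulomb strength on the joint:
N' = W cosα = 419·cos31.7° = 356.5 kN/m
Driving force T = W sinα = 419·sin31.7° = 220.2 kN/m
Resisting force R = c_j·L + N'·tanφ = 15·10.5 + 356.5·tan30.0° = 157.5 + 205.8 = 363.3 kN/m
FS = R / T = 363.3 / 220.2 = 1.650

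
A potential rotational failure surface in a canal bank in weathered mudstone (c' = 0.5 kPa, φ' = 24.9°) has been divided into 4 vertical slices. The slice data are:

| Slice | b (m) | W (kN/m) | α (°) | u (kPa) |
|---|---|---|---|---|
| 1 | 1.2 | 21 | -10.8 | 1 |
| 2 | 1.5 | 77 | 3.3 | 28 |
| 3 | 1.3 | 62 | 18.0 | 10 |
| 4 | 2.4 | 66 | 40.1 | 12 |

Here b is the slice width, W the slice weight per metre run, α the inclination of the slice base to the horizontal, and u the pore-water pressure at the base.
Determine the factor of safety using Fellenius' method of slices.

Ordinary method of slices: FS = Σ[c'·Δl_i + (W_i cosα_i − u_i·Δl_i)·tanφ'] / Σ W_i sinα_i, with Δl_i = b_i / cosα_i.
Slice 1: Δl = 1.2/cos(-10.8°) = 1.222 m; N'_1 = 21·cos(-10.8°) − 1·1.222 = 19.4; c'Δl = 0.61; W sinα = -3.9
Slice 2: Δl = 1.5/cos3.3° = 1.502 m; N'_2 = 77·cos3.3° − 28·1.502 = 34.8; c'Δl = 0.75; W sinα = 4.4
Slice 3: Δl = 1.3/cos18.0° = 1.367 m; N'_3 = 62·cos18.0° − 10·1.367 = 45.3; c'Δl = 0.68; W sinα = 19.2
Slice 4: Δl = 2.4/cos40.1° = 3.138 m; N'_4 = 66·cos40.1° − 12·3.138 = 12.8; c'Δl = 1.57; W sinα = 42.5
Σc'Δl = 3.6 kN/m; ΣN' = 112.3 kN/m; ΣW sinα = 62.2 kN/m
Resisting = 3.6 + 112.3·tan24.9° = 3.6 + 52.1 = 55.8 kN/m
FS = 55.8 / 62.2 = 0.897

FS = 0.90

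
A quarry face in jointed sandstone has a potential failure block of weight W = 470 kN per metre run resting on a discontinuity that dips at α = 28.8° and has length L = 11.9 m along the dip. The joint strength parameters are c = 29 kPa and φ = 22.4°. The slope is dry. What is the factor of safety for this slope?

FS = 2.27

Resolving the block weight along and normal to the plane and applying the Mohr–Coulomb strength on the joint:
N' = W cosα = 470·cos28.8° = 411.9 kN/m
Driving force T = W sinα = 470·sin28.8° = 226.4 kN/m
Resisting force R = c·L + N'·tanφ = 29·11.9 + 411.9·tan22.4° = 345.1 + 169.8 = 514.9 kN/m
FS = R / T = 514.9 / 226.4 = 2.274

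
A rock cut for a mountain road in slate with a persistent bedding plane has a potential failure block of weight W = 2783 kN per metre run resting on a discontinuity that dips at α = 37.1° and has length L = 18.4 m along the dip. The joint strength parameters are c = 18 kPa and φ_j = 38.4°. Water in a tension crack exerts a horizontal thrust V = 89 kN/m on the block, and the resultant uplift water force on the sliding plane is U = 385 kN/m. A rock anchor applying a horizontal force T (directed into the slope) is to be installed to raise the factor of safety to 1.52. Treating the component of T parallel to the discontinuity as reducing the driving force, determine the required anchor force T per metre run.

T = 542 kN/m

Resolving forces along and normal to the sliding plane, with the horizontal anchor force T adding T·sinα to the effective normal force and T·cosα acting up the plane against the driving force:
FS = [cL + (W cosα − U − V sinα + T sinα) tanφ_j] / [W sinα + V cosα − T cosα]
Without the anchor: N' = 1781.0 kN/m, driving T_d = 1749.7 kN/m, resisting R = 18·18.4 + 1781.0·tan38.4° = 1742.8 kN/m, FS = 1.00.
Setting FS = 1.52 and solving for T:
1.52·(1749.7 − T cos37.1°) = 1742.8 + T sin37.1°·tan38.4°
T·(sin37.1°·tan38.4° + 1.52·cos37.1°) = 1.52·1749.7 − 1742.8
T·(0.6032·0.7926 + 1.52·0.7976) = 2659.6 − 1742.8 = 916.8
T·1.6904 = 916.8
T = 542.3 kN/m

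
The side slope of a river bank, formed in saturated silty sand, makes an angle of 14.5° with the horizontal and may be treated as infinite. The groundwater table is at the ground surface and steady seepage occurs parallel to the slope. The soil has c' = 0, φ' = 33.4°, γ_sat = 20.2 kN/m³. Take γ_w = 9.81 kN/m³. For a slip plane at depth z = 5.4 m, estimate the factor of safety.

With seepage parallel to the slope and the water table at the surface, the effective normal stress on the slip plane uses the buoyant unit weight γ' = γ_sat − γ_w while the driving shear stress uses γ_sat:
FS = [c' + γ' z cos²β tanφ'] / [γ_sat z sinβ cosβ]
(For c' = 0 this reduces to FS = (γ'/γ_sat)·tanφ'/tanβ.)
γ' = 20.2 − 9.81 = 10.39 kN/m³
Numerator = 0.0 + 10.39·5.4·cos²14.5°·tan33.4° = 0.0 + 10.39·5.4·0.9373·0.6594 = 34.676 kPa
Denominator = 20.2·5.4·sin14.5°·cos14.5° = 20.2·5.4·0.2504·0.9681 = 26.442 kPa
FS = 34.676 / 26.442 = 1.311

FS = 1.31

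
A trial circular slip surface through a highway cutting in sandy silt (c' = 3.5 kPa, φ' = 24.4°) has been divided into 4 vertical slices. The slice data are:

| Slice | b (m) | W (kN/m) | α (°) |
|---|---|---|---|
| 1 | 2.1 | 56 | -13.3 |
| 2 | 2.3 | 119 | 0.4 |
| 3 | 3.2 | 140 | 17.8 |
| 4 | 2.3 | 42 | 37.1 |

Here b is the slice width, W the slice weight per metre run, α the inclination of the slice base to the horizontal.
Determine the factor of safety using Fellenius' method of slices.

Ordinary method of slices: FS = Σ[c'·Δl_i + (W_i cosα_i)·tanφ'] / Σ W_i sinα_i, with Δl_i = b_i / cosα_i.
Slice 1: Δl = 2.1/cos(-13.3°) = 2.158 m; N'_1 = 56·cos(-13.3°) = 54.5; c'Δl = 7.55; W sinα = -12.9
Slice 2: Δl = 2.3/cos0.4° = 2.300 m; N'_2 = 119·cos0.4° = 119.0; c'Δl = 8.05; W sinα = 0.8
Slice 3: Δl = 3.2/cos17.8° = 3.361 m; N'_3 = 140·cos17.8° = 133.3; c'Δl = 11.76; W sinα = 42.8
Slice 4: Δl = 2.3/cos37.1° = 2.884 m; N'_4 = 42·cos37.1° = 33.5; c'Δl = 10.09; W sinα = 25.3
Σc'Δl = 37.5 kN/m; ΣN' = 340.3 kN/m; ΣW sinα = 56.1 kN/m
Resisting = 37.5 + 340.3·tan24.4° = 37.5 + 154.4 = 191.8 kN/m
FS = 191.8 / 56.1 = 3.421

FS = 3.42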